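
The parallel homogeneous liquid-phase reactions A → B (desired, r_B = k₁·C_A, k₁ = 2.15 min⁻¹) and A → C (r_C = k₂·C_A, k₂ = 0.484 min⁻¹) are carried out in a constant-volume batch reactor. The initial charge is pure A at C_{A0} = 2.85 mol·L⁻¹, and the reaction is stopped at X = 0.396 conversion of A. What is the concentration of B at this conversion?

0.921 mol·L⁻¹

C_A = C_{A0}(1−X) = 1.721 mol·L⁻¹.
Both paths are first order in A, so the instantaneous fraction to B is constant: dC_B/d(−C_A) = k₁/(k₁+k₂) = 0.8162.
C_B = 0.8162·(C_{A0}−C_A) = 0.8162×1.129 = 0.921 mol·L⁻¹.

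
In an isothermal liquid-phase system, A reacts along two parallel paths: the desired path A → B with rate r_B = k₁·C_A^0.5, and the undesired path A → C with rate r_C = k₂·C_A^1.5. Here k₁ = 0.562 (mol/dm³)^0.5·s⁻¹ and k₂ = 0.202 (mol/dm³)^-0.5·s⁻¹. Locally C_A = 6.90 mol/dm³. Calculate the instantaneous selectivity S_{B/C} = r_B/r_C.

0.403

S_{B/C} = r_B/r_C = (k₁·C_A^0.5)/(k₂·C_A^1.5) = (k₁/k₂)·C_A⁻¹.
= (0.562×6.900^0.5) / (0.202×6.900^1.5) = 1.476/3.661 = 0.403.
The undesired path is higher order in A, so low C_A (CSTR or dilute feed) favours B.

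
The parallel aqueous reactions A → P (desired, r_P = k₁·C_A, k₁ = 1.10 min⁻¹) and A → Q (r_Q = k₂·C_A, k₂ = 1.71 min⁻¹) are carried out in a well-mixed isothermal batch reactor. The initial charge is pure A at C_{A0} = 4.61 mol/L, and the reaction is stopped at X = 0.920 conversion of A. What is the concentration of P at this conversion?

1.66 mol/L

C_A = C_{A0}(1−X) = 0.3688 mol/L.
Both paths are first order in A, so the instantaneous fraction to P is constant: dC_P/d(−C_A) = k₁/(k₁+k₂) = 0.3915.
C_P = 0.3915·(C_{A0}−C_A) = 0.3915×4.241 = 1.66 mol/L.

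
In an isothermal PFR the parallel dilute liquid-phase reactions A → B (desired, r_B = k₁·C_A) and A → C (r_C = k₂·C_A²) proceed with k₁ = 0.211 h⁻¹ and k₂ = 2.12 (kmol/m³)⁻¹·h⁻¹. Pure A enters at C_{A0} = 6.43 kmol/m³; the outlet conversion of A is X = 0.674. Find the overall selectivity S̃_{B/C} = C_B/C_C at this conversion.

C_A = C_{A0}(1−X) = 2.096 kmol/m³.
Along a PFR/batch, dC_B/dC_A = −r_B/(r_B+r_C) = −k₁/(k₁+k₂·C_A).
Integrating from C_{A0} to C_A: C_B = (0.211/2.12)·ln[(0.211+2.12·6.43)/(0.211+2.12·2.10)] = 0.09953·ln(13.84/4.655) = 0.1085 kmol/m³.
C_C = (C_{A0}−C_A)−C_B = 4.225 kmol/m³; S̃_{B/C} = 0.1085/4.225 = 0.0257.

0.0257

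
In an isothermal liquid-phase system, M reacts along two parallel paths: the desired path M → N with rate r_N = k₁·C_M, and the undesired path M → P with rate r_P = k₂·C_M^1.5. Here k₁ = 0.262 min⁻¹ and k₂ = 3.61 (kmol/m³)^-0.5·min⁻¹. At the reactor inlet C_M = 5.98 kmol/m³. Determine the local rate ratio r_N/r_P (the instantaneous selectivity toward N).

0.0297

S_{N/P} = r_N/r_P = (k₁·C_M)/(k₂·C_M^1.5) = (k₁/k₂)·C_M^-0.5.
= (0.262×5.980) / (3.61×5.980^1.5) = 1.567/52.79 = 0.0297.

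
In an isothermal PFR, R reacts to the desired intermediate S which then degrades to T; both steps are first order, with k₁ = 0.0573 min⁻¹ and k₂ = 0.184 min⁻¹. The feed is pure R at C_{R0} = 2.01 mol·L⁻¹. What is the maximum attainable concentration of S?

0.369 mol·L⁻¹

For a first-order series the maximum intermediate yield is C_{S,max}/C_{R0} = (k₁/k₂)^[k₂/(k₂−k₁)].
= (0.0573/0.184)^(0.184/(0.184−0.0573)) = (0.3114)^(1.452) = 0.1837.
C_{S,max} = 0.1837×2.01 = 0.369 mol·L⁻¹.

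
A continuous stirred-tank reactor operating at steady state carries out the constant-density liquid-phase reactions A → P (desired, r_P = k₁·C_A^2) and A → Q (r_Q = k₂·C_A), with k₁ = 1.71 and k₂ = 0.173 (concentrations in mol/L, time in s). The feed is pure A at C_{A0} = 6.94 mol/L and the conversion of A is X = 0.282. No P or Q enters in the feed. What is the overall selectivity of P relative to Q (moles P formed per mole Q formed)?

49.3

Exit C_A = C_{A0}(1−X) = 6.94×0.718 = 4.983 mol/L.
Rates in a CSTR are evaluated at the outlet concentration: r_P = 1.71×4.983^2 = 42.46, r_Q = 0.173×4.983 = 0.8620.
Overall selectivity = C_P/C_Q = r_Pτ/(r_Qτ) = r_P/r_Q = 49.3.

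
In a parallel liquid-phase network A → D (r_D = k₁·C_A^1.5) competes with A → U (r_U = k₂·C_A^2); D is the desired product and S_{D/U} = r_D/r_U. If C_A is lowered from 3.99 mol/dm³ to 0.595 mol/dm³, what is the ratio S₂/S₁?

2.59

S_{D/U} = (k₁/k₂)·C_A^-0.5, so S₂/S₁ = (C_{A,2}/C_{A,1})^-0.5.
= (0.595/3.99)^(-0.5) = (0.1491)^(-0.5) = 2.59.
Selectivity toward D rises as C_A falls — low-concentration operation is favoured.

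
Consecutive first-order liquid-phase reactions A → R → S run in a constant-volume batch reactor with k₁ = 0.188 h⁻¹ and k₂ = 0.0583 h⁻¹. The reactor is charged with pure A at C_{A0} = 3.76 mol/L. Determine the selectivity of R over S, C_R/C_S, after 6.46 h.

4.06

The intermediate concentration in a first-order A→B→C sequence is C_R = k₁C_{A0}(e^(−k₁t) − e^(−k₂t))/(k₂−k₁).
e^(−k₁t) = e^(−0.188×6.46) = e^(−1.214) = 0.2969; e^(−k₂t) = e^(−0.3766) = 0.6862.
C_R = 0.188×3.76/(0.0583−0.188) × (0.2969−0.6862) = (-5.450)×(-0.3893) = 2.122 mol/L.
C_A = C_{A0}e^(−k₁t) = 1.116 mol/L, so C_S = C_{A0}−C_A−C_R = 0.5220 mol/L; C_R/C_S = 4.06.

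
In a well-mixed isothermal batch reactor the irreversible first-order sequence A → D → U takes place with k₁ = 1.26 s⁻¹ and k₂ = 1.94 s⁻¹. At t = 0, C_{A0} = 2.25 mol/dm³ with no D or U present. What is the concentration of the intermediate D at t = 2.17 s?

0.209 mol/dm³

Solving the coupled first-order balances gives C_D(t) = [k₁/(k₂−k₁)]·C_{A0}·(e^(−k₁t) − e^(−k₂t)).
e^(−k₁t) = e^(−1.26×2.17) = e^(−2.734) = 0.06495; e^(−k₂t) = e^(−4.210) = 0.01485.
C_D = 1.26×2.25/(1.94−1.26) × (0.06495−0.01485) = 4.169×0.05010 = 0.2089 mol/dm³.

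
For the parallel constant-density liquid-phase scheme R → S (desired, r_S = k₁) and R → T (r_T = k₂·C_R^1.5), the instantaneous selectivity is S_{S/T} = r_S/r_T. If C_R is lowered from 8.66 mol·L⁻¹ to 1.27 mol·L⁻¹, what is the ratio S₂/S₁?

S_{S/T} = (k₁/k₂)·C_R^-1.5, so S₂/S₁ = (C_{R,2}/C_{R,1})^-1.5.
= (1.27/8.66)^(-1.5) = (0.1467)^(-1.5) = 17.8.

17.8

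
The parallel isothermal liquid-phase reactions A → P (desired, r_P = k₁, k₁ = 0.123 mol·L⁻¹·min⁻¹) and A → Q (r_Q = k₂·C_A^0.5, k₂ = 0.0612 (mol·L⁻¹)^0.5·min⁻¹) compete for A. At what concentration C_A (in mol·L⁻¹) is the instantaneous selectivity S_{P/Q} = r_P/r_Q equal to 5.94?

S_{P/Q} = (k₁/k₂)·C_A^-0.5 ⇒ C_A = (S·k₂/k₁)^(-2).
= (5.94×0.0612/0.123)^(-2) = (2.956)^(-2) = 0.114 mol·L⁻¹.

0.114 mol·L⁻¹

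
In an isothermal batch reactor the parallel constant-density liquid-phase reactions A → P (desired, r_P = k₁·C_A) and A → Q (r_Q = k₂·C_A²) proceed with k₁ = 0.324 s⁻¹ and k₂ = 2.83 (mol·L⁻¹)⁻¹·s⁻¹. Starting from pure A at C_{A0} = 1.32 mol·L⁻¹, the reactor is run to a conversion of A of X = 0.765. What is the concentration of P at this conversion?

0.139 mol·L⁻¹

C_A = C_{A0}(1−X) = 0.3102 mol·L⁻¹.
Along a PFR/batch, dC_P/dC_A = −r_P/(r_P+r_Q) = −k₁/(k₁+k₂·C_A).
Integrating from C_{A0} to C_A: C_P = (0.324/2.83)·ln[(0.324+2.83·1.32)/(0.324+2.83·0.310)] = 0.1145·ln(4.060/1.202) = 0.1394 mol·L⁻¹.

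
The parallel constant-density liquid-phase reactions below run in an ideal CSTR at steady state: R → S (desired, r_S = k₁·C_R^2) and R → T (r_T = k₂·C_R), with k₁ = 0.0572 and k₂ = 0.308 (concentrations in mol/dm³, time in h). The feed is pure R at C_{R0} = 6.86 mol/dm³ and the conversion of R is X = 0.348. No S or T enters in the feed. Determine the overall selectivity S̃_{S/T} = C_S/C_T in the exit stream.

Exit C_R = C_{R0}(1−X) = 6.86×0.652 = 4.473 mol/dm³.
In a CSTR the entire volume is at exit conditions, so r_S = 0.0572×4.473^2 = 1.144 and r_T = 0.308×4.473 = 1.378.
Overall selectivity = C_S/C_T = r_Sτ/(r_Tτ) = r_S/r_T = 0.831.

0.831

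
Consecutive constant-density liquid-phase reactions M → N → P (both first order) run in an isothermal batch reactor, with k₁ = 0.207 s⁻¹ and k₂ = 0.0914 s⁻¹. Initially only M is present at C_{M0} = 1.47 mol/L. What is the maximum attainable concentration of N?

0.770 mol/L

Evaluating C_N at t_opt = ln(k₂/k₁)/(k₂−k₁) gives C_{N,max}/C_{M0} = (k₁/k₂)^[k₂/(k₂−k₁)].
= (0.207/0.0914)^(0.0914/(0.0914−0.207)) = (2.265)^(-0.7907) = 0.5240.
C_{N,max} = 0.5240×1.47 = 0.770 mol/L.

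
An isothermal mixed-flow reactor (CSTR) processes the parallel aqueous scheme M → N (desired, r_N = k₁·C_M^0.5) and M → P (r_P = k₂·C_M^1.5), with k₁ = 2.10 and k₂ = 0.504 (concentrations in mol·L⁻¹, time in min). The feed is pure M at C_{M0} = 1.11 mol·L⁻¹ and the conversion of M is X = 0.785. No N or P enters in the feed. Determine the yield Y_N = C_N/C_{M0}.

0.742

Exit C_M = C_{M0}(1−X) = 1.11×0.215 = 0.2386 mol·L⁻¹.
A CSTR operates uniformly at the exit composition, giving r_N = 1.026 and r_P = 0.05876 (each k·C_M^n at C_M = 0.2386).
Fraction of consumed M going to N: r_N/(r_N+r_P) = 0.9458.
C_N = 0.9458·C_{M0}·X = 0.9458×1.11×0.785 = 0.824 mol·L⁻¹; Y_N = C_N/C_{M0} = 0.742.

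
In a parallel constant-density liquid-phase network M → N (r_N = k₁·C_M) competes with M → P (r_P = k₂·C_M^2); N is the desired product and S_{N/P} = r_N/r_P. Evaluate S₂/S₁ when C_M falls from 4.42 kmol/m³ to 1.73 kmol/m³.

2.55

S_{N/P} = (k₁/k₂)·C_M⁻¹, so S₂/S₁ = (C_{M,2}/C_{M,1})⁻¹.
= 4.42/1.73 = 2.55.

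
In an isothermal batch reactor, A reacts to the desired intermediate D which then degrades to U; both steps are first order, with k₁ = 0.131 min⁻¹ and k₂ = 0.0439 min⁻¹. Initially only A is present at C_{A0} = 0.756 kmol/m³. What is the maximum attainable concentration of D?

0.436 kmol/m³

For a first-order series the maximum intermediate yield is C_{D,max}/C_{A0} = (k₁/k₂)^[k₂/(k₂−k₁)].
= (0.131/0.0439)^(0.0439/(0.0439−0.131)) = (2.984)^(-0.5040) = 0.5764.
C_{D,max} = 0.5764×0.756 = 0.436 kmol/m³.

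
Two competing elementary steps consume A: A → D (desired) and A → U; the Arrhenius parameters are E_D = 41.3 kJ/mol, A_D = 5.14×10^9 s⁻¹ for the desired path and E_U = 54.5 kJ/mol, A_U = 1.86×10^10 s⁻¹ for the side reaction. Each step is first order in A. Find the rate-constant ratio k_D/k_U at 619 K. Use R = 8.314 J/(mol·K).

k_D/k_U = (A_D/A_U)·exp[−(E_D−E_U)/(RT)] = (A_D/A_U)·exp[(E_U−E_D)/(RT)].
(E_U−E_D)/(RT) = (54.5−41.3)×10³/(8.314×619) = 13200/5146 = 2.565.
k_D/k_U = (5.14×10^9/1.86×10^10)·exp(2.565) = 0.2763 × 13.00 = 3.59.
Since E_D < E_U, lowering the temperature improves selectivity toward D.

3.59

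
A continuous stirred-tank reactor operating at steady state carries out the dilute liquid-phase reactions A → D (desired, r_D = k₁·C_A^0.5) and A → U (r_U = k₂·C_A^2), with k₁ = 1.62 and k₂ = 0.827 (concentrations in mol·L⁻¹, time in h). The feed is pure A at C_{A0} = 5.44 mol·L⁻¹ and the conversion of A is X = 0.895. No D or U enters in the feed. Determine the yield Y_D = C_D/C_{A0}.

0.733

Exit C_A = C_{A0}(1−X) = 5.44×0.105 = 0.5712 mol·L⁻¹.
Rates in a CSTR are evaluated at the outlet concentration: r_D = 1.62×0.5712^0.5 = 1.224, r_U = 0.827×0.5712^2 = 0.2698.
Fraction of consumed A going to D: r_D/(r_D+r_U) = 0.8194.
C_D = 0.8194·C_{A0}·X = 0.8194×5.44×0.895 = 3.99 mol·L⁻¹; Y_D = C_D/C_{A0} = 0.733.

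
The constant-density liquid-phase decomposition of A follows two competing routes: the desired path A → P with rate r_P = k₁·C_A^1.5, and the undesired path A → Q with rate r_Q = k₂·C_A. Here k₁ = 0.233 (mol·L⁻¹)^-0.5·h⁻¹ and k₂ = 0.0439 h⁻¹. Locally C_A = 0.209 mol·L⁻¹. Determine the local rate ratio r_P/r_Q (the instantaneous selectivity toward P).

S_{P/Q} = r_P/r_Q = (k₁·C_A^1.5)/(k₂·C_A) = (k₁/k₂)·C_A^0.5.
= (0.233×0.2090^1.5) / (0.0439×0.2090) = 0.02226/0.009175 = 2.43.

2.43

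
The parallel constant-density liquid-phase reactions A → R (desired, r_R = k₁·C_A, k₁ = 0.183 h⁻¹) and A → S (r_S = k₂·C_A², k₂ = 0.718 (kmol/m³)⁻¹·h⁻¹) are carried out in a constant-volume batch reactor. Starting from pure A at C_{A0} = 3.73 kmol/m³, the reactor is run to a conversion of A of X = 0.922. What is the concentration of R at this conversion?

0.507 kmol/m³

C_A = C_{A0}(1−X) = 0.2909 kmol/m³.
Along a PFR/batch, dC_R/dC_A = −r_R/(r_R+r_S) = −k₁/(k₁+k₂·C_A).
Integrating from C_{A0} to C_A: C_R = (0.183/0.718)·ln[(0.183+0.718·3.73)/(0.183+0.718·0.291)] = 0.2549·ln(2.861/0.3919) = 0.5067 kmol/m³.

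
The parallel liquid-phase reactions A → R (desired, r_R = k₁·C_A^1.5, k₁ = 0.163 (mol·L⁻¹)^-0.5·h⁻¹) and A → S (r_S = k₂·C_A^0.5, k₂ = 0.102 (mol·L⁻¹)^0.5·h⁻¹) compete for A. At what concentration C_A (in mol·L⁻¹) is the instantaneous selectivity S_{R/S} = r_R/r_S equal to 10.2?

6.38 mol·L⁻¹

S_{R/S} = (k₁/k₂)·C_A ⇒ C_A = S·k₂/k₁.
= 10.2×0.102/0.163 = 6.38 mol·L⁻¹.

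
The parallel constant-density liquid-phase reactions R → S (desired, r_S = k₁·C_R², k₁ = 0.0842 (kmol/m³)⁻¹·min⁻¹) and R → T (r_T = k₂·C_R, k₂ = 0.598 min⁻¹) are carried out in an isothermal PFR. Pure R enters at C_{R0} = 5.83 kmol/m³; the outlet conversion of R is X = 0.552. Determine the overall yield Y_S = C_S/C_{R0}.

C_R = C_{R0}(1−X) = 2.612 kmol/m³.
Along a PFR/batch, dC_T/dC_R = −r_T/(r_S+r_T) = −k₂/(k₂+k₁·C_R).
Integrating from C_{R0} to C_R: C_T = (0.598/0.0842)·ln[(0.598+0.0842·5.83)/(0.598+0.0842·2.61)] = 7.102·ln(1.089/0.8179) = 2.032 kmol/m³.
Then C_S = (C_{R0}−C_R) − C_T = 3.218 − 2.032 = 1.186 kmol/m³.
Y_S = C_S/C_{R0} = 1.186/5.83 = 0.203.

0.203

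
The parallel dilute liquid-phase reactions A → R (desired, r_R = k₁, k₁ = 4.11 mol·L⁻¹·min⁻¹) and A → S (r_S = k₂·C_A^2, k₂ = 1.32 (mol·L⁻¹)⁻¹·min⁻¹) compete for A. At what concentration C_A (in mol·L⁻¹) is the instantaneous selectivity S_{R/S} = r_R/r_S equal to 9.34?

S_{R/S} = (k₁/k₂)·C_A^-2 ⇒ C_A = (S·k₂/k₁)^(-0.5).
= (9.34×1.32/4.11)^(-0.5) = (3.000)^(-0.5) = 0.577 mol·L⁻¹.

0.577 mol·L⁻¹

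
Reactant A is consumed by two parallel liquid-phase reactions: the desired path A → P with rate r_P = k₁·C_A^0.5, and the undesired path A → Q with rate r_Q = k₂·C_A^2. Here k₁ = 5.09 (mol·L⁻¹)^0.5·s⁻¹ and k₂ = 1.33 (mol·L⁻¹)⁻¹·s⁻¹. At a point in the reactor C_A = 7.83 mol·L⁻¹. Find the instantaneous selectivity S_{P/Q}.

0.175

S_{P/Q} = r_P/r_Q = (k₁·C_A^0.5)/(k₂·C_A^2) = (k₁/k₂)·C_A^-1.5.
= (5.09×7.830^0.5) / (1.33×7.830^2) = 14.24/81.54 = 0.175.
The undesired path is higher order in A, so low C_A (CSTR or dilute feed) favours P.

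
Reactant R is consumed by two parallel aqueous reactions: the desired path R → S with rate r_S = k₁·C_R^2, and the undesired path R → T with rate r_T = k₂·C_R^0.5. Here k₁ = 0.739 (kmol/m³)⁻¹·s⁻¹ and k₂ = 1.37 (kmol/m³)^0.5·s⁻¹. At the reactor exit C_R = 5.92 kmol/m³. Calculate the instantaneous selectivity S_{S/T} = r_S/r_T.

7.77

S_{S/T} = r_S/r_T = (k₁·C_R^2)/(k₂·C_R^0.5) = (k₁/k₂)·C_R^1.5.
= (0.739×5.920^2) / (1.37×5.920^0.5) = 25.90/3.333 = 7.77.
Since the desired path is higher order in R, keeping C_R high (PFR or concentrated feed) favours S.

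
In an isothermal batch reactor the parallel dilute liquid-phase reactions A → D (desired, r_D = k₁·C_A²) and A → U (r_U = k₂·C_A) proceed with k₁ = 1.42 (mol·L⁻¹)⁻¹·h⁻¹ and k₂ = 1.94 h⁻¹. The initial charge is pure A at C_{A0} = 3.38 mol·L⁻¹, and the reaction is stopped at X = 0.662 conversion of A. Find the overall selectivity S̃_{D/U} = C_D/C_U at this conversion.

C_A = C_{A0}(1−X) = 1.142 mol·L⁻¹.
Along a PFR/batch, dC_U/dC_A = −r_U/(r_D+r_U) = −k₂/(k₂+k₁·C_A).
Integrating from C_{A0} to C_A: C_U = (1.94/1.42)·ln[(1.94+1.42·3.38)/(1.94+1.42·1.14)] = 1.366·ln(6.740/3.562) = 0.8711 mol·L⁻¹.
Then C_D = (C_{A0}−C_A) − C_U = 2.238 − 0.8711 = 1.366 mol·L⁻¹.
S̃_{D/U} = C_D/C_U = 1.366/0.8711 = 1.57.

1.57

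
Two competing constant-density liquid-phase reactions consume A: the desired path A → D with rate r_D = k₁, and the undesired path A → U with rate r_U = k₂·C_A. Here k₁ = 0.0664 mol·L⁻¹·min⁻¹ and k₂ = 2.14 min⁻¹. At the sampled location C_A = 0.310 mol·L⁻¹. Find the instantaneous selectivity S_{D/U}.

0.100

S_{D/U} = r_D/r_U = (k₁)/(k₂·C_A) = (k₁/k₂)·C_A⁻¹.
= (0.0664) / (2.14×0.3100) = 0.06640/0.6634 = 0.100.
The undesired path is higher order in A, so low C_A (CSTR or dilute feed) favours D.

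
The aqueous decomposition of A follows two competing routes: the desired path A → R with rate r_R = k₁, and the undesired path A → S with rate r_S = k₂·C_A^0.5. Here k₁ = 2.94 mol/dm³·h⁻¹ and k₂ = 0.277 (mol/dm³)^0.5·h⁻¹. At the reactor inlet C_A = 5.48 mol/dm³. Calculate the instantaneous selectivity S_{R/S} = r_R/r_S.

4.53

S_{R/S} = r_R/r_S = (k₁)/(k₂·C_A^0.5) = (k₁/k₂)·C_A^-0.5.
= (2.94) / (0.277×5.480^0.5) = 2.940/0.6484 = 4.53.
The undesired path is higher order in A, so low C_A (CSTR or dilute feed) favours R.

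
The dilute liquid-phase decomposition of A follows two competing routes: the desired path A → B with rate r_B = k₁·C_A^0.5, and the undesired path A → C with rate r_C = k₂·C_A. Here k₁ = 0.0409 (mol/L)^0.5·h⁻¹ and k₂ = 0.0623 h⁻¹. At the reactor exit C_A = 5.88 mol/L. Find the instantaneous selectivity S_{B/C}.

S_{B/C} = r_B/r_C = (k₁·C_A^0.5)/(k₂·C_A) = (k₁/k₂)·C_A^-0.5.
= (0.0409×5.880^0.5) / (0.0623×5.880) = 0.09918/0.3663 = 0.271.

0.271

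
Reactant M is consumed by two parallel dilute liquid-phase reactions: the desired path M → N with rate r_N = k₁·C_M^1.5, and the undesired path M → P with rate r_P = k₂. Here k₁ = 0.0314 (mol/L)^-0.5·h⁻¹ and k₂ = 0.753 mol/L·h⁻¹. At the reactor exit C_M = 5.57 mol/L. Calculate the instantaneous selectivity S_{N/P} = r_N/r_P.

S_{N/P} = r_N/r_P = (k₁·C_M^1.5)/(k₂) = (k₁/k₂)·C_M^1.5.
= (0.0314×5.570^1.5) / (0.753) = 0.4128/0.7530 = 0.548.

0.548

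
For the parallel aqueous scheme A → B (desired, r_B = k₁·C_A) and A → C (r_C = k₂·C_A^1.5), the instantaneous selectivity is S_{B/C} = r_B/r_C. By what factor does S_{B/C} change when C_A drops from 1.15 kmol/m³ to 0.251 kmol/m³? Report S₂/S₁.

S_{B/C} = (k₁/k₂)·C_A^-0.5, so S₂/S₁ = (C_{A,2}/C_{A,1})^-0.5.
= (0.251/1.15)^(-0.5) = (0.2183)^(-0.5) = 2.14.

2.14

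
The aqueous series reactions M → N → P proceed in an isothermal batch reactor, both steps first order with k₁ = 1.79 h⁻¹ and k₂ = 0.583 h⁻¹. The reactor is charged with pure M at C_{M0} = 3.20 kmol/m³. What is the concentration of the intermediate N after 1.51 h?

1.65 kmol/m³

The intermediate concentration in a first-order A→B→C sequence is C_N = k₁C_{M0}(e^(−k₁t) − e^(−k₂t))/(k₂−k₁).
e^(−k₁t) = e^(−1.79×1.51) = e^(−2.703) = 0.06701; e^(−k₂t) = e^(−0.8803) = 0.4146.
C_N = 1.79×3.20/(0.583−1.79) × (0.06701−0.4146) = (-4.746)×(-0.3476) = 1.650 kmol/m³.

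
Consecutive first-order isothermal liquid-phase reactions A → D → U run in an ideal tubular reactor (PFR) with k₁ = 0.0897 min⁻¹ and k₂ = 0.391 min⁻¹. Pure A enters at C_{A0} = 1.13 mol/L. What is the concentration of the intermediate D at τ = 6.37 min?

Solving the coupled first-order balances gives C_D(τ) = [k₁/(k₂−k₁)]·C_{A0}·(e^(−k₁τ) − e^(−k₂τ)).
e^(−k₁τ) = e^(−0.0897×6.37) = e^(−0.5714) = 0.5647; e^(−k₂τ) = e^(−2.491) = 0.08285.
C_D = 0.0897×1.13/(0.391−0.0897) × (0.5647−0.08285) = 0.3364×0.4819 = 0.1621 mol/L.

0.162 mol/L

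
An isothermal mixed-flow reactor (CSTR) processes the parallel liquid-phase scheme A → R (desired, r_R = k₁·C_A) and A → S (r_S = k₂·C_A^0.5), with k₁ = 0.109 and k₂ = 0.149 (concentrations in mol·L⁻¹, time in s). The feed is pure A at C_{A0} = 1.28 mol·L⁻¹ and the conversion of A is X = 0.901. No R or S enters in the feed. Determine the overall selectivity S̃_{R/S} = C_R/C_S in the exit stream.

0.260

Exit C_A = C_{A0}(1−X) = 1.28×0.0990 = 0.1267 mol·L⁻¹.
Rates in a CSTR are evaluated at the outlet concentration: r_R = 0.109×0.1267 = 0.01381, r_S = 0.149×0.1267^0.5 = 0.05304.
Overall selectivity = C_R/C_S = r_Rτ/(r_Sτ) = r_R/r_S = 0.260.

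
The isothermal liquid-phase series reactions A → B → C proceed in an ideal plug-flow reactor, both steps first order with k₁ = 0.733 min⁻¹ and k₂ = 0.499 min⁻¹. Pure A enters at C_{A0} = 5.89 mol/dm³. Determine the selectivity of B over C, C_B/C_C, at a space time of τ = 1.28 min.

The intermediate concentration in a first-order A→B→C sequence is C_B = k₁C_{A0}(e^(−k₁τ) − e^(−k₂τ))/(k₂−k₁).
e^(−k₁τ) = e^(−0.733×1.28) = e^(−0.9382) = 0.3913; e^(−k₂τ) = e^(−0.6387) = 0.5280.
C_B = 0.733×5.89/(0.499−0.733) × (0.3913−0.5280) = (-18.45)×(-0.1367) = 2.521 mol/dm³.
C_A = C_{A0}e^(−k₁τ) = 2.305 mol/dm³, so C_C = C_{A0}−C_A−C_B = 1.064 mol/dm³; C_B/C_C = 2.37.

2.37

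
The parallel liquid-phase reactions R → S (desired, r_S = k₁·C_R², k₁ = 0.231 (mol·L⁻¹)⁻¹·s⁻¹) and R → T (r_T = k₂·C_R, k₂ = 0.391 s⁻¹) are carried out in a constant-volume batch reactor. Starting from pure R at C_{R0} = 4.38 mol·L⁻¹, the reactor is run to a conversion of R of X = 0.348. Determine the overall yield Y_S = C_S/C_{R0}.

C_R = C_{R0}(1−X) = 2.856 mol·L⁻¹.
Along a PFR/batch, dC_T/dC_R = −r_T/(r_S+r_T) = −k₂/(k₂+k₁·C_R).
Integrating from C_{R0} to C_R: C_T = (0.391/0.231)·ln[(0.391+0.231·4.38)/(0.391+0.231·2.86)] = 1.693·ln(1.403/1.051) = 0.4892 mol·L⁻¹.
Then C_S = (C_{R0}−C_R) − C_T = 1.524 − 0.4892 = 1.035 mol·L⁻¹.
Y_S = C_S/C_{R0} = 1.035/4.38 = 0.236.

0.236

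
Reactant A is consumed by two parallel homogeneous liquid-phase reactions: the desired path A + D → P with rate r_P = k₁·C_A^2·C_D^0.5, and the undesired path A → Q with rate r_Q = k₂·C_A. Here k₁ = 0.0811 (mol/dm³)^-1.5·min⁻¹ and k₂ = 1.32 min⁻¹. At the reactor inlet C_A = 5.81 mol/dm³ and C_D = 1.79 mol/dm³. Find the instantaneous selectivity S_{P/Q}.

S_{P/Q} = r_P/r_Q = (k₁·C_A^2·C_D^0.5)/(k₂·C_A) = (k₁/k₂)·C_A·C_D^0.5.
= (0.0811×5.810^2×1.790^0.5) / (1.32×5.810) = 3.663/7.669 = 0.478.

0.478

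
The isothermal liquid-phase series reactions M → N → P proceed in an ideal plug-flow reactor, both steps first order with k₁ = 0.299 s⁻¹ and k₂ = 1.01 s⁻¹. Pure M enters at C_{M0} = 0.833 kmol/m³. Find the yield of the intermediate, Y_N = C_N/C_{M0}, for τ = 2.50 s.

0.165

The intermediate concentration in a first-order A→B→C sequence is C_N = k₁C_{M0}(e^(−k₁τ) − e^(−k₂τ))/(k₂−k₁).
e^(−k₁τ) = e^(−0.299×2.50) = e^(−0.7475) = 0.4735; e^(−k₂τ) = e^(−2.525) = 0.08006.
C_N = 0.299×0.833/(1.01−0.299) × (0.4735−0.08006) = 0.3503×0.3935 = 0.1378 kmol/m³.
Y_N = C_N/C_{M0} = 0.1378/0.833 = 0.165.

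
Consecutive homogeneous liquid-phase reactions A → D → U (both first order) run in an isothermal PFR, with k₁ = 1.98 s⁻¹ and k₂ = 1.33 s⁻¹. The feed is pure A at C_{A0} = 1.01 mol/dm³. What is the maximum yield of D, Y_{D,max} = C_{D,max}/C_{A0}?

0.443

For a first-order series the maximum intermediate yield is C_{D,max}/C_{A0} = (k₁/k₂)^[k₂/(k₂−k₁)].
= (1.98/1.33)^(1.33/(1.33−1.98)) = (1.489)^(-2.046) = 0.4430.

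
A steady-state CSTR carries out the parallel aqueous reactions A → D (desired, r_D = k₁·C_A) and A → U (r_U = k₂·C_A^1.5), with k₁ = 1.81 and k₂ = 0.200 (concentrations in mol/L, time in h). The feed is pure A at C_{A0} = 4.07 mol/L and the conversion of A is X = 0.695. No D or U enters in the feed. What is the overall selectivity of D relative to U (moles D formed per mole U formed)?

Exit C_A = C_{A0}(1−X) = 4.07×0.305 = 1.241 mol/L.
A CSTR operates uniformly at the exit composition, giving r_D = 2.247 and r_U = 0.2766 (each k·C_A^n at C_A = 1.241).
Overall selectivity = C_D/C_U = r_Dτ/(r_Uτ) = r_D/r_U = 8.12.

8.12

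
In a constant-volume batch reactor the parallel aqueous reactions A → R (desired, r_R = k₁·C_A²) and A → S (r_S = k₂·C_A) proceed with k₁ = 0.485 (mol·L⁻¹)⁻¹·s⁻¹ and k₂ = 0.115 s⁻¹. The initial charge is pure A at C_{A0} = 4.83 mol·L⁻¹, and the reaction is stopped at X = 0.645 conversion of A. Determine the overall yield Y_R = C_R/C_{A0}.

C_A = C_{A0}(1−X) = 1.715 mol·L⁻¹.
Along a PFR/batch, dC_S/dC_A = −r_S/(r_R+r_S) = −k₂/(k₂+k₁·C_A).
Integrating from C_{A0} to C_A: C_S = (0.115/0.485)·ln[(0.115+0.485·4.83)/(0.115+0.485·1.71)] = 0.2371·ln(2.458/0.9466) = 0.2262 mol·L⁻¹.
Then C_R = (C_{A0}−C_A) − C_S = 3.115 − 0.2262 = 2.889 mol·L⁻¹.
Y_R = C_R/C_{A0} = 2.889/4.83 = 0.598.

0.598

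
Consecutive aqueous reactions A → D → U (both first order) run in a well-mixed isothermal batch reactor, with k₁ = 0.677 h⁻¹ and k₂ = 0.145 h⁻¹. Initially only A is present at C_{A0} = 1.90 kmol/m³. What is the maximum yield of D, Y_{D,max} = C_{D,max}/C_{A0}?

For a first-order series the maximum intermediate yield is C_{D,max}/C_{A0} = (k₁/k₂)^[k₂/(k₂−k₁)].
= (0.677/0.145)^(0.145/(0.145−0.677)) = (4.669)^(-0.2726) = 0.6571.

0.657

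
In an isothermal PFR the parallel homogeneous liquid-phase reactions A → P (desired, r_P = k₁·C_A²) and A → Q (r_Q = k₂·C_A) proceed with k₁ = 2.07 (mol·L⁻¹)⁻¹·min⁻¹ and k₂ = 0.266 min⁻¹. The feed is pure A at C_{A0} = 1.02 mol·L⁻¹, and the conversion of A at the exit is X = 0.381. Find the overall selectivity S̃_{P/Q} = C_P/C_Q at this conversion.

6.32

C_A = C_{A0}(1−X) = 0.6314 mol·L⁻¹.
Along a PFR/batch, dC_Q/dC_A = −r_Q/(r_P+r_Q) = −k₂/(k₂+k₁·C_A).
Integrating from C_{A0} to C_A: C_Q = (0.266/2.07)·ln[(0.266+2.07·1.02)/(0.266+2.07·0.631)] = 0.1285·ln(2.377/1.573) = 0.05308 mol·L⁻¹.
Then C_P = (C_{A0}−C_A) − C_Q = 0.3886 − 0.05308 = 0.3355 mol·L⁻¹.
S̃_{P/Q} = C_P/C_Q = 0.3355/0.05308 = 6.32.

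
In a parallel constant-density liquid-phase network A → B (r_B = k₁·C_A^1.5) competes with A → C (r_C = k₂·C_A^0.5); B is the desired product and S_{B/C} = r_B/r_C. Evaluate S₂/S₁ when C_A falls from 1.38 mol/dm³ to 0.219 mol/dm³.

S_{B/C} = (k₁/k₂)·C_A, so S₂/S₁ = (C_{A,2}/C_{A,1}).
= 0.219/1.38 = 0.159.
Selectivity toward B falls as C_A falls — high-concentration operation is favoured.

0.159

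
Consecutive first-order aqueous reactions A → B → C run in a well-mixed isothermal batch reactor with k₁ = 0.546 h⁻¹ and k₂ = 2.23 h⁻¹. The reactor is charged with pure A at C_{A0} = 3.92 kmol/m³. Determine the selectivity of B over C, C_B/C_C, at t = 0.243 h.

The intermediate concentration in a first-order A→B→C sequence is C_B = k₁C_{A0}(e^(−k₁t) − e^(−k₂t))/(k₂−k₁).
e^(−k₁t) = e^(−0.546×0.243) = e^(−0.1327) = 0.8757; e^(−k₂t) = e^(−0.5419) = 0.5816.
C_B = 0.546×3.92/(2.23−0.546) × (0.8757−0.5816) = 1.271×0.2941 = 0.3738 kmol/m³.
C_A = C_{A0}e^(−k₁t) = 3.433 kmol/m³, so C_C = C_{A0}−C_A−C_B = 0.1133 kmol/m³; C_B/C_C = 3.30.

3.30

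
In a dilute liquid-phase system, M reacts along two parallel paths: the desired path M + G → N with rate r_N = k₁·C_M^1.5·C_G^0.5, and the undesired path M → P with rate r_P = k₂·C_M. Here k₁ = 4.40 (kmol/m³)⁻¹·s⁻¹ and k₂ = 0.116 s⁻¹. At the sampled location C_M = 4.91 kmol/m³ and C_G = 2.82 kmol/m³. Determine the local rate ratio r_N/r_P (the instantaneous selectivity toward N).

S_{N/P} = r_N/r_P = (k₁·C_M^1.5·C_G^0.5)/(k₂·C_M) = (k₁/k₂)·C_M^0.5·C_G^0.5.
= (4.40×4.910^1.5×2.820^0.5) / (0.116×4.910) = 80.39/0.5696 = 141.

141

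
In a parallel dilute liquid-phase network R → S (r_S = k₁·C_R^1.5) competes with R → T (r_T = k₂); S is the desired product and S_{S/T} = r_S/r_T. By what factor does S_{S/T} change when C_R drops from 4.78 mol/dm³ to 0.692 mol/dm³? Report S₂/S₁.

0.0551

S_{S/T} = (k₁/k₂)·C_R^1.5, so S₂/S₁ = (C_{R,2}/C_{R,1})^1.5.
= (0.692/4.78)^1.5 = (0.1448)^1.5 = 0.0551.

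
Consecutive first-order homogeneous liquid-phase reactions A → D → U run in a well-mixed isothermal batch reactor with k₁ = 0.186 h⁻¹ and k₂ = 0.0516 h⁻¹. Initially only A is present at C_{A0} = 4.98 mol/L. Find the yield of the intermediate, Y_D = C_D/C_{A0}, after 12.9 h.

For first-order series with pure A initially, C_D(t) = k₁C_{A0}/(k₂−k₁)·(e^(−k₁t) − e^(−k₂t)).
e^(−k₁t) = e^(−0.186×12.9) = e^(−2.399) = 0.09077; e^(−k₂t) = e^(−0.6656) = 0.5139.
C_D = 0.186×4.98/(0.0516−0.186) × (0.09077−0.5139) = (-6.892)×(-0.4232) = 2.916 mol/L.
Y_D = C_D/C_{A0} = 2.916/4.98 = 0.586.

0.586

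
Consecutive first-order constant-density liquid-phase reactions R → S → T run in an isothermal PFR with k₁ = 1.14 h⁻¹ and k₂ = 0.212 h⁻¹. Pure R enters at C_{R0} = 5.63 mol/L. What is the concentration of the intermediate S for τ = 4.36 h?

2.70 mol/L

Solving the coupled first-order balances gives C_S(τ) = [k₁/(k₂−k₁)]·C_{R0}·(e^(−k₁τ) − e^(−k₂τ)).
e^(−k₁τ) = e^(−1.14×4.36) = e^(−4.970) = 0.006940; e^(−k₂τ) = e^(−0.9243) = 0.3968.
C_S = 1.14×5.63/(0.212−1.14) × (0.006940−0.3968) = (-6.916)×(-0.3899) = 2.696 mol/L.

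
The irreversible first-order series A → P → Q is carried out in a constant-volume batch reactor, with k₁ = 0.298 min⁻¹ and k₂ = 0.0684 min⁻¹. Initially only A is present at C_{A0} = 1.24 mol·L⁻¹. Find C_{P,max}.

For a first-order series the maximum intermediate yield is C_{P,max}/C_{A0} = (k₁/k₂)^[k₂/(k₂−k₁)].
= (0.298/0.0684)^(0.0684/(0.0684−0.298)) = (4.357)^(-0.2979) = 0.6450.
C_{P,max} = 0.6450×1.24 = 0.800 mol·L⁻¹.

0.800 mol·L⁻¹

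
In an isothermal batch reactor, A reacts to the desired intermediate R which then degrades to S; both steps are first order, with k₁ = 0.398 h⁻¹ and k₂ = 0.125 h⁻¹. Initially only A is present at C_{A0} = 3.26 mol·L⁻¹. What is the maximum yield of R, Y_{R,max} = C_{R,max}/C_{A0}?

Evaluating C_R at t_opt = ln(k₂/k₁)/(k₂−k₁) gives C_{R,max}/C_{A0} = (k₁/k₂)^[k₂/(k₂−k₁)].
= (0.398/0.125)^(0.125/(0.125−0.398)) = (3.184)^(-0.4579) = 0.5884.

0.588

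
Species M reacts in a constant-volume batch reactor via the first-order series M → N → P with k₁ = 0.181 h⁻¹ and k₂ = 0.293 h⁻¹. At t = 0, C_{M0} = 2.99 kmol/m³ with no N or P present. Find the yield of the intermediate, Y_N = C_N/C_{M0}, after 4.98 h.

0.281

The intermediate concentration in a first-order A→B→C sequence is C_N = k₁C_{M0}(e^(−k₁t) − e^(−k₂t))/(k₂−k₁).
e^(−k₁t) = e^(−0.181×4.98) = e^(−0.9014) = 0.4060; e^(−k₂t) = e^(−1.459) = 0.2324.
C_N = 0.181×2.99/(0.293−0.181) × (0.4060−0.2324) = 4.832×0.1736 = 0.8387 kmol/m³.
Y_N = C_N/C_{M0} = 0.8387/2.99 = 0.281.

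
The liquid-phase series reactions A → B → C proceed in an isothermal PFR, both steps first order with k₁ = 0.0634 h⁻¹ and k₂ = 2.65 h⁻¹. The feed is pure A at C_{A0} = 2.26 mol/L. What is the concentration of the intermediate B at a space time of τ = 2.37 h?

The intermediate concentration in a first-order A→B→C sequence is C_B = k₁C_{A0}(e^(−k₁τ) − e^(−k₂τ))/(k₂−k₁).
e^(−k₁τ) = e^(−0.0634×2.37) = e^(−0.1503) = 0.8605; e^(−k₂τ) = e^(−6.280) = 0.001872.
C_B = 0.0634×2.26/(2.65−0.0634) × (0.8605−0.001872) = 0.05539×0.8586 = 0.04756 mol/L.

0.0476 mol/L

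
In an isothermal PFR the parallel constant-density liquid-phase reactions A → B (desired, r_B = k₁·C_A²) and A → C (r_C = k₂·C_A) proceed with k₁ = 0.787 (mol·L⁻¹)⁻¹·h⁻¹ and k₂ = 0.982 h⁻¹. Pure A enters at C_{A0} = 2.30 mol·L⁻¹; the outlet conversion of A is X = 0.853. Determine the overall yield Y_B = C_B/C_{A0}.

C_A = C_{A0}(1−X) = 0.3381 mol·L⁻¹.
Along a PFR/batch, dC_C/dC_A = −r_C/(r_B+r_C) = −k₂/(k₂+k₁·C_A).
Integrating from C_{A0} to C_A: C_C = (0.982/0.787)·ln[(0.982+0.787·2.30)/(0.982+0.787·0.338)] = 1.248·ln(2.792/1.248) = 1.005 mol·L⁻¹.
Then C_B = (C_{A0}−C_A) − C_C = 1.962 − 1.005 = 0.9572 mol·L⁻¹.
Y_B = C_B/C_{A0} = 0.9572/2.30 = 0.416.

0.416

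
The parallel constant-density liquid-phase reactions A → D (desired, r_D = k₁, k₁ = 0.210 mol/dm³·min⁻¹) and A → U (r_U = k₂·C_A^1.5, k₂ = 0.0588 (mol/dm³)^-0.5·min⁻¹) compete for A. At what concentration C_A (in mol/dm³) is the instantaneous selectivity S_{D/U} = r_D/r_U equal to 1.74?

S_{D/U} = (k₁/k₂)·C_A^-1.5 ⇒ C_A = (S·k₂/k₁)^(1/(-1.5)).
= (1.74×0.0588/0.210)^(-0.6667) = (0.4872)^(-0.6667) = 1.62 mol/dm³.

1.62 mol/dm³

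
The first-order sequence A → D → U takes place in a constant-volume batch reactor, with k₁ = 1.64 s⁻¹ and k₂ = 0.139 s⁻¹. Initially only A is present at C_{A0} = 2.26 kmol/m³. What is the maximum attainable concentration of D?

Evaluating C_D at t_opt = ln(k₂/k₁)/(k₂−k₁) gives C_{D,max}/C_{A0} = (k₁/k₂)^[k₂/(k₂−k₁)].
= (1.64/0.139)^(0.139/(0.139−1.64)) = (11.80)^(-0.09260) = 0.7957.
C_{D,max} = 0.7957×2.26 = 1.80 kmol/m³.

1.80 kmol/m³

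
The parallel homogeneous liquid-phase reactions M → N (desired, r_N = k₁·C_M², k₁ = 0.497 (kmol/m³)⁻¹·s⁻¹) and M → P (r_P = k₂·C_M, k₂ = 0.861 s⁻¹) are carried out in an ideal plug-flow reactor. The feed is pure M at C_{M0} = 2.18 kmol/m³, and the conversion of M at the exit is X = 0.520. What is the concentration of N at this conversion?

C_M = C_{M0}(1−X) = 1.046 kmol/m³.
Along a PFR/batch, dC_P/dC_M = −r_P/(r_N+r_P) = −k₂/(k₂+k₁·C_M).
Integrating from C_{M0} to C_M: C_P = (0.861/0.497)·ln[(0.861+0.497·2.18)/(0.861+0.497·1.05)] = 1.732·ln(1.944/1.381) = 0.5927 kmol/m³.
Then C_N = (C_{M0}−C_M) − C_P = 1.134 − 0.5927 = 0.5409 kmol/m³.

0.541 kmol/m³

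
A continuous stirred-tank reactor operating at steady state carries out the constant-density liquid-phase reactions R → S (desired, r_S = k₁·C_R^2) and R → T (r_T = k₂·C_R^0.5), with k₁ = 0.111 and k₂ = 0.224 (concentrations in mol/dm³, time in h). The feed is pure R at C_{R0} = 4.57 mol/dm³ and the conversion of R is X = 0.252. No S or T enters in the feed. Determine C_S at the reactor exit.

0.873 mol/dm³

Exit C_R = C_{R0}(1−X) = 4.57×0.748 = 3.418 mol/dm³.
Rates in a CSTR are evaluated at the outlet concentration: r_S = 0.111×3.418^2 = 1.297, r_T = 0.224×3.418^0.5 = 0.4141.
Fraction of consumed R going to S: r_S/(r_S+r_T) = 0.7580.
C_S = 0.7580·C_{R0}·X = 0.7580×4.57×0.252 = 0.873 mol/dm³.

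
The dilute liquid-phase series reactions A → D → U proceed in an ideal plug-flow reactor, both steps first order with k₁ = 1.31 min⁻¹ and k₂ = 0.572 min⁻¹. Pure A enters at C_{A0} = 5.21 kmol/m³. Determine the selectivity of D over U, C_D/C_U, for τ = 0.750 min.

Solving the coupled first-order balances gives C_D(τ) = [k₁/(k₂−k₁)]·C_{A0}·(e^(−k₁τ) − e^(−k₂τ)).
e^(−k₁τ) = e^(−1.31×0.750) = e^(−0.9825) = 0.3744; e^(−k₂τ) = e^(−0.4290) = 0.6512.
C_D = 1.31×5.21/(0.572−1.31) × (0.3744−0.6512) = (-9.248)×(-0.2768) = 2.560 kmol/m³.
C_A = C_{A0}e^(−k₁τ) = 1.950 kmol/m³, so C_U = C_{A0}−C_A−C_D = 0.6998 kmol/m³; C_D/C_U = 3.66.

3.66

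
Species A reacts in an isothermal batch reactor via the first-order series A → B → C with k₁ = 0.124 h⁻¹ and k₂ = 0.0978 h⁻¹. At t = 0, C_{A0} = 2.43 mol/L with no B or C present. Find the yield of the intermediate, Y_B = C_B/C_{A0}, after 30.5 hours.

0.132

Solving the coupled first-order balances gives C_B(t) = [k₁/(k₂−k₁)]·C_{A0}·(e^(−k₁t) − e^(−k₂t)).
e^(−k₁t) = e^(−0.124×30.5) = e^(−3.782) = 0.02278; e^(−k₂t) = e^(−2.983) = 0.05065.
C_B = 0.124×2.43/(0.0978−0.124) × (0.02278−0.05065) = (-11.50)×(-0.02787) = 0.3205 mol/L.
Y_B = C_B/C_{A0} = 0.3205/2.43 = 0.132.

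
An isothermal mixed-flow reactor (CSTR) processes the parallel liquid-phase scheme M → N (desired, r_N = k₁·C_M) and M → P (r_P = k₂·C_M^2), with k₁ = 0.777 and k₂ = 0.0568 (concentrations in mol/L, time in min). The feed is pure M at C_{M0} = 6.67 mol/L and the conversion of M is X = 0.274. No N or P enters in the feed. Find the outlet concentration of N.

Exit C_M = C_{M0}(1−X) = 6.67×0.726 = 4.842 mol/L.
A CSTR operates uniformly at the exit composition, giving r_N = 3.763 and r_P = 1.332 (each k·C_M^n at C_M = 4.842).
Fraction of consumed M going to N: r_N/(r_N+r_P) = 0.7386.
C_N = 0.7386·C_{M0}·X = 0.7386×6.67×0.274 = 1.35 mol/L.

1.35 mol/L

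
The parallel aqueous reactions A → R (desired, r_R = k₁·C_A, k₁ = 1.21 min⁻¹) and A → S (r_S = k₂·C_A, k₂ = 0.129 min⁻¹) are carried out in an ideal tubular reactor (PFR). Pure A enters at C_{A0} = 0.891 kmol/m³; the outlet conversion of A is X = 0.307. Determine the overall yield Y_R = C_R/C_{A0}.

C_A = C_{A0}(1−X) = 0.6175 kmol/m³.
Both paths are first order in A, so the instantaneous fraction to R is constant: dC_R/d(−C_A) = k₁/(k₁+k₂) = 0.9037.
C_R = 0.9037·(C_{A0}−C_A) = 0.9037×0.2735 = 0.247 kmol/m³.
Y_R = C_R/C_{A0} = 0.2472/0.891 = 0.277.

0.277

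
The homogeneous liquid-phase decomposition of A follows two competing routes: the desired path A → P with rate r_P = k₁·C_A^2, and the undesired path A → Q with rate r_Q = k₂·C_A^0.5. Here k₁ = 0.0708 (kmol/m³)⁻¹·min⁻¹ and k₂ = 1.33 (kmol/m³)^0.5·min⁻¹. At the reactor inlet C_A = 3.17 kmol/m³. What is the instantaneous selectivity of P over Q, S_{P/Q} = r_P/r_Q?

S_{P/Q} = r_P/r_Q = (k₁·C_A^2)/(k₂·C_A^0.5) = (k₁/k₂)·C_A^1.5.
= (0.0708×3.170^2) / (1.33×3.170^0.5) = 0.7115/2.368 = 0.300.
Since the desired path is higher order in A, keeping C_A high (PFR or concentrated feed) favours P.

0.300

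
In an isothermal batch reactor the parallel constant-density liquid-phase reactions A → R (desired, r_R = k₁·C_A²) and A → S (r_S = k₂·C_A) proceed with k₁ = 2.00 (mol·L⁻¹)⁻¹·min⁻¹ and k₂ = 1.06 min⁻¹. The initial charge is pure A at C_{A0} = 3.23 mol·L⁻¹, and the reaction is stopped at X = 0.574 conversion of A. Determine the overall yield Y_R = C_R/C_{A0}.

0.463

C_A = C_{A0}(1−X) = 1.376 mol·L⁻¹.
Along a PFR/batch, dC_S/dC_A = −r_S/(r_R+r_S) = −k₂/(k₂+k₁·C_A).
Integrating from C_{A0} to C_A: C_S = (1.06/2.00)·ln[(1.06+2.00·3.23)/(1.06+2.00·1.38)] = 0.5300·ln(7.520/3.812) = 0.3601 mol·L⁻¹.
Then C_R = (C_{A0}−C_A) − C_S = 1.854 − 0.3601 = 1.494 mol·L⁻¹.
Y_R = C_R/C_{A0} = 1.494/3.23 = 0.463.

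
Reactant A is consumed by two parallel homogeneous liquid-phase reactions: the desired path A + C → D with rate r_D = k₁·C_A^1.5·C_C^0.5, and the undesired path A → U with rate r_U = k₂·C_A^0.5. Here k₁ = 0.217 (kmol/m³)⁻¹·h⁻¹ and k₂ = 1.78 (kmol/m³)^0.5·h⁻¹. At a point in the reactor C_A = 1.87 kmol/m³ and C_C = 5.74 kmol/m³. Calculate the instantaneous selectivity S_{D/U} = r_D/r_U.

S_{D/U} = r_D/r_U = (k₁·C_A^1.5·C_C^0.5)/(k₂·C_A^0.5) = (k₁/k₂)·C_A·C_C^0.5.
= (0.217×1.870^1.5×5.740^0.5) / (1.78×1.870^0.5) = 1.329/2.434 = 0.546.
Since the desired path is higher order in A, keeping C_A high (PFR or concentrated feed) favours D.

0.546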